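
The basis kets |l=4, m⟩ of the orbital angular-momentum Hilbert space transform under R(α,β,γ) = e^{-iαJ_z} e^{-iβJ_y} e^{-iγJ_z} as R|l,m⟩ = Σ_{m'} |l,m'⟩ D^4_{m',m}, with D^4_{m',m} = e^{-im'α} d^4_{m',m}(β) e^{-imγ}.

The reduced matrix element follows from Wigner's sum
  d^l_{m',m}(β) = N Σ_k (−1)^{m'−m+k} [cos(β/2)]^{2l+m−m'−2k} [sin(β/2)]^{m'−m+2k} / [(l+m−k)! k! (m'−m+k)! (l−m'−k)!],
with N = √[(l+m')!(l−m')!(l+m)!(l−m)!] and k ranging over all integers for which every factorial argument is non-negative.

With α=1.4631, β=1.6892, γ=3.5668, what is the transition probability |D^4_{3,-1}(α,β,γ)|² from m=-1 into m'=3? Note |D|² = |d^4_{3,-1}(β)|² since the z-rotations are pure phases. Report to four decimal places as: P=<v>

P=0.0370

D^4_{3,-1}(1.4631,1.6892,3.5668) = e^{-i·3·1.4631}·d^4_{3,-1}(1.6892)·e^{-i·-1·3.5668}. Compute d first:
c=cos(1.6892/2)=0.664030, s=sin(1.6892/2)=0.747706; N=√[5040·1·6·120]=1904.940944
The bounds max(0,m−m')=0 and min(l+m,l−m')=1 give 2 terms
  k=0: (−1)^4·1904.9409/(144)·0.6640^4·0.7477^4 = +0.803884
  k=1: (−1)^5·1904.9409/(240)·0.6640^2·0.7477^6 = -0.611547
d^4_{3,-1}(1.6892) = +0.803884 -0.611547 = +0.192337
|D^4_{3,-1}|² = |d^4_{3,-1}(β)|² = (+0.192337)² = 0.036993 (the z-rotation phases have unit modulus)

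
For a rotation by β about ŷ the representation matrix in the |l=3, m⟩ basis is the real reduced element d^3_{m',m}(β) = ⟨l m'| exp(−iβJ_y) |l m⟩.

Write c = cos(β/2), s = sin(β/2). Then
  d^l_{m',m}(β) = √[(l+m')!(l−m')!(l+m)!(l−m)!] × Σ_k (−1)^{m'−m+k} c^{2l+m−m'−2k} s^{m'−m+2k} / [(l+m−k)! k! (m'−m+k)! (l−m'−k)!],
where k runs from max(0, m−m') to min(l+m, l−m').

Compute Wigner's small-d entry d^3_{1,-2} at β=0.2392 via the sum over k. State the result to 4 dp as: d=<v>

d^3_{1,-2}(β=0.2392) via Wigner's sum:
Half-angle: c=0.992856, s=0.119315. N=√(24·2·1·120)=75.894664
k: max(0,(-2)−(1))=0 … min(3+(-2),3−(1))=1
  k=0: (−1)^3·75.8947/(12)·0.9929^3·0.1193^3 = -0.010514
  k=1: (−1)^4·75.8947/(24)·0.9929^1·0.1193^5 = +0.000076
d^3_{1,-2}(0.2392) = -0.010514 +0.000076 = -0.010438

d=-0.0104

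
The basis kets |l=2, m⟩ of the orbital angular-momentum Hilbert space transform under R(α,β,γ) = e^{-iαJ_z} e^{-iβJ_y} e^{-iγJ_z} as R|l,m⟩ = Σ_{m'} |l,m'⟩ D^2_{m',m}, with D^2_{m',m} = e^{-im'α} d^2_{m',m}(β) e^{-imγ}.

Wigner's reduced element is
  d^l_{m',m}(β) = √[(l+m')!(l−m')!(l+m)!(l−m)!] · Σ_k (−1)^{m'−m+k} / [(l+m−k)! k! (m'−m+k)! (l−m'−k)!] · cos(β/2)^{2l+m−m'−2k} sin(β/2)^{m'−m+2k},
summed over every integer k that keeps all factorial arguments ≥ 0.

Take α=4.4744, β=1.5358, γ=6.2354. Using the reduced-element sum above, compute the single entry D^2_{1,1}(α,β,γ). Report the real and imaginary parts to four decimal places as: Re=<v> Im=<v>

Split into d^2_{1,1}(β=1.5358) × two z-phases.
With c≡cos(β/2)=0.719371 and s≡sin(β/2)=0.694626, N=[6·1·6·1]^{1/2}=6.000000
Admissible k: 0..1 (factorial args all ≥0)
  k=0: (−1)^0·6.0000/(6)·0.7194^4·0.6946^0 = +0.267801
  k=1: (−1)^1·6.0000/(2)·0.7194^2·0.6946^2 = -0.749082
d^2_{1,1}(1.5358) = +0.267801 -0.749082 = -0.481281
D = (-0.235749+0.971814i)·(-0.481281)·(+0.998858+0.047767i) = +0.135673-0.461762i

Re=0.1357 Im=-0.4618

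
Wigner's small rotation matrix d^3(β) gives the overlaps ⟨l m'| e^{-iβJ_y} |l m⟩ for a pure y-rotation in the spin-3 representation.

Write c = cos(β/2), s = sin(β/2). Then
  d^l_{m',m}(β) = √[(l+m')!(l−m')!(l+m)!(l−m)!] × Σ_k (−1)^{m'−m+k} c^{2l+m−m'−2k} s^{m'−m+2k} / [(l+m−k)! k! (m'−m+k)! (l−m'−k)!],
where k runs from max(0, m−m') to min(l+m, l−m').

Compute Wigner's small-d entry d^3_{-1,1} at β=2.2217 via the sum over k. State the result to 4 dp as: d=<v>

d^3_{-1,1}(β=2.2217) via Wigner's sum:
With c≡cos(β/2)=0.443900 and s≡sin(β/2)=0.896076, N=[2·24·24·2]^{1/2}=48.000000
Admissible k: 2..4 (factorial args all ≥0)
  k=2: (−1)^0·48.0000/(8)·0.4439^4·0.8961^2 = +0.187060
  k=3: (−1)^1·48.0000/(6)·0.4439^2·0.8961^4 = -1.016343
  k=4: (−1)^2·48.0000/(48)·0.4439^0·0.8961^6 = +0.517690
d^3_{-1,1}(2.2217) = +0.187060 -1.016343 +0.517690 = -0.311592

d=-0.3116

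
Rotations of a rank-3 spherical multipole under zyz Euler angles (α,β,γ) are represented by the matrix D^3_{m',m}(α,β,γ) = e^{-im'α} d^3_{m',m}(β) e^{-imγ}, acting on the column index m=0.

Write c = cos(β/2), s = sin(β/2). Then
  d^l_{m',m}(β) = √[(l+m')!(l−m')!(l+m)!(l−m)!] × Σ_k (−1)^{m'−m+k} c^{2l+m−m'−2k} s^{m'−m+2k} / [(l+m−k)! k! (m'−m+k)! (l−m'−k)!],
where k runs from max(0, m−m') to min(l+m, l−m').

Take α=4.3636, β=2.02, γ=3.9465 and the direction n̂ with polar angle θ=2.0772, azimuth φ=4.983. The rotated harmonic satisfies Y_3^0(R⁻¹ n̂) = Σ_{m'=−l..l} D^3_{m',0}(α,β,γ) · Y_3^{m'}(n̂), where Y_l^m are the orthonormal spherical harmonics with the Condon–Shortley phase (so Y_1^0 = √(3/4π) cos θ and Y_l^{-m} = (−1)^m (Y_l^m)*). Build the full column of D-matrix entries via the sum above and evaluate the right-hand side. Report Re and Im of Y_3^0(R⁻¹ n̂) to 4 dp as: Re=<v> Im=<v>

Re=0.2002 Im=0.0000

Need the full column D^3_{m',0} for m'=−3..3 at α=4.3636, β=2.02, γ=3.9465.
cos(β/2)=0.531861, sin(β/2)=0.846832
d^3_{-3,0}: single k=3 term ⇒ +0.408602;  D = +0.353690+0.204595i
d^3_{-2,0}: k∈[2..3] ⇒ +0.314302 -0.796792 = -0.482491;  D = +0.369781-0.309934i
d^3_{-1,0}: k∈[1..3] ⇒ +0.124847 -0.949505 +0.802370 = -0.022288;  D = +0.007617+0.020946i
d^3_{0,0}: k∈[0..3] ⇒ +0.022635 -0.516450 +1.309264 -0.368793 = +0.446655;  D = +0.446655+0.000000i
d^3_{1,0}: k∈[0..2] ⇒ -0.124847 +0.949505 -0.802370 = +0.022288;  D = -0.007617+0.020946i
d^3_{2,0}: k∈[0..1] ⇒ +0.314302 -0.796792 = -0.482491;  D = +0.369781+0.309934i
d^3_{3,0}: single k=0 term ⇒ -0.408602;  D = -0.353690+0.204595i
Y_3^{m'}(θ=2.0772,φ=4.983) and Σ D·Y over m':
  (+0.3537+0.2046i)·(-0.2024-0.1920i)  (+0.3698-0.3099i)·(+0.3249-0.1953i)  (+0.0076+0.0209i)·(+0.0133+0.0480i)  (+0.4467+0.0000i)·(+0.3301+0.0000i)  (-0.0076+0.0209i)·(-0.0133+0.0480i)  (+0.3698+0.3099i)·(+0.3249+0.1953i)  (-0.3537+0.2046i)·(+0.2024-0.1920i)
Y_3^0(R⁻¹ n̂) = +0.200224+0.000000i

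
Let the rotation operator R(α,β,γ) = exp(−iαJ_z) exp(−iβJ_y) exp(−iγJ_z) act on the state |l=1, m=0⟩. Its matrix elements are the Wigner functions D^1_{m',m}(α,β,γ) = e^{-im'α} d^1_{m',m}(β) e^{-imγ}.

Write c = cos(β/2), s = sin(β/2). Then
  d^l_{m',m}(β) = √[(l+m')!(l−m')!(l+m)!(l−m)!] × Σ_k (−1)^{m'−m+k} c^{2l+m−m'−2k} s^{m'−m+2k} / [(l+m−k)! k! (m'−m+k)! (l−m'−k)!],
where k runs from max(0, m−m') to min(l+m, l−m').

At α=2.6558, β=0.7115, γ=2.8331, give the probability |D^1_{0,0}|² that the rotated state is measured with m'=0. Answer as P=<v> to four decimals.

D^1_{0,0}(2.6558,0.7115,2.8331) = e^{-i·0·2.6558}·d^1_{0,0}(0.7115)·e^{-i·0·2.8331}. Compute d first:
Half-angle: c=0.937386, s=0.348294. N=√(1·1·1·1)=1.000000
k∈{0,1} keeps every argument non-negative
  k=0: (−1)^0·1.0000/(1)·0.9374^2·0.3483^0 = +0.878692
  k=1: (−1)^1·1.0000/(1)·0.9374^0·0.3483^2 = -0.121308
d^1_{0,0}(0.7115) = +0.878692 -0.121308 = +0.757383
|D^1_{0,0}|² = |d^1_{0,0}(β)|² = (+0.757383)² = 0.573629 (the z-rotation phases have unit modulus)

P=0.5736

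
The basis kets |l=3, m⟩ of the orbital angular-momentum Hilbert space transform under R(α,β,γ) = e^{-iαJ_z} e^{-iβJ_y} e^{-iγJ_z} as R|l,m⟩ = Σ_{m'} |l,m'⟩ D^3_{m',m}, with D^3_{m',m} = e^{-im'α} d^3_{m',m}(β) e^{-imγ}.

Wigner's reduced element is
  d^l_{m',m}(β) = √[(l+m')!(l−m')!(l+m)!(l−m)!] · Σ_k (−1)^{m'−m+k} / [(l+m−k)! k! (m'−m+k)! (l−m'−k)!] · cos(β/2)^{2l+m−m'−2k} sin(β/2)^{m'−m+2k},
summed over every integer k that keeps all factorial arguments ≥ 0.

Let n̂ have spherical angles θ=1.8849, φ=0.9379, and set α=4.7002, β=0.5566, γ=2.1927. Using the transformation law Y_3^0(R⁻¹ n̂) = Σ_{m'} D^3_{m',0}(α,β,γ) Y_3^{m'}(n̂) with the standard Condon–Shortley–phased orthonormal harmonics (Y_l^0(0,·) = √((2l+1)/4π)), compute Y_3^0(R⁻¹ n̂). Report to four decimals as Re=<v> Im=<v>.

Need the full column D^3_{m',0} for m'=−3..3 at α=4.7002, β=0.5566, γ=2.1927.
cos(β/2)=0.961524, sin(β/2)=0.274721
d^3_{-3,0}: single k=3 term ⇒ +0.082428;  D = +0.003013+0.082373i
d^3_{-2,0}: k∈[2..3] ⇒ +0.353334 -0.028844 = +0.324491;  D = -0.324394+0.007910i
d^3_{-1,0}: k∈[1..3] ⇒ +0.782138 -0.191545 +0.005212 = +0.595806;  D = -0.007262-0.595762i
d^3_{0,0}: k∈[0..3] ⇒ +0.790242 -0.580588 +0.047395 -0.000430 = +0.256620;  D = +0.256620+0.000000i
d^3_{1,0}: k∈[0..2] ⇒ -0.782138 +0.191545 -0.005212 = -0.595806;  D = +0.007262-0.595762i
d^3_{2,0}: k∈[0..1] ⇒ +0.353334 -0.028844 = +0.324491;  D = -0.324394-0.007910i
d^3_{3,0}: single k=0 term ⇒ -0.082428;  D = -0.003013+0.082373i
Y_3^{m'}(θ=1.8849,φ=0.9379) and Σ D·Y over m':
  (+0.0030+0.0824i)·(-0.3398-0.1156i)  (-0.3244+0.0079i)·(+0.0858+0.2724i)  (-0.0073-0.5958i)·(-0.0950+0.1295i)  (+0.2566+0.0000i)·(+0.2909+0.0000i)  (+0.0073-0.5958i)·(+0.0950+0.1295i)  (-0.3244-0.0079i)·(+0.0858-0.2724i)  (-0.0030+0.0824i)·(+0.3398-0.1156i)
Y_3^0(R⁻¹ n̂) = +0.187418+0.000000i

Re=0.1874 Im=0.0000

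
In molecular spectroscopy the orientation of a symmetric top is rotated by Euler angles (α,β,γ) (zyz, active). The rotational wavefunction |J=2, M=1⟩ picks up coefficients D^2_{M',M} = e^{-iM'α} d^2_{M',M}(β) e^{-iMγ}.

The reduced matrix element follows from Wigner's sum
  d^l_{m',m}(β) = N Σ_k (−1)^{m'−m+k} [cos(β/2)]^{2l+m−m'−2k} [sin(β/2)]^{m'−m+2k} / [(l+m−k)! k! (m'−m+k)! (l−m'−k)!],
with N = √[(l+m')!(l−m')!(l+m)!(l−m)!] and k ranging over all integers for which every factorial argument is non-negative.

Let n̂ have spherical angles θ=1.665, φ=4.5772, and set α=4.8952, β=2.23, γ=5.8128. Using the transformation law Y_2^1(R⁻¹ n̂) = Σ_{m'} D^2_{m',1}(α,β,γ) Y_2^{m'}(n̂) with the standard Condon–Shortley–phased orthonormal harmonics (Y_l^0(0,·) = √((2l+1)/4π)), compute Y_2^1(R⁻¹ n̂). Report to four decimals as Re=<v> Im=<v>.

Re=0.1922 Im=0.3149

Need the full column D^2_{m',1} for m'=−2..2 at α=4.8952, β=2.23, γ=5.8128.
cos(β/2)=0.440177, sin(β/2)=0.897911
d^2_{-2,1}: single k=3 term ⇒ +0.637320;  D = -0.427279-0.472874i
d^2_{-1,1}: k∈[2..3] ⇒ +0.468644 -0.650029 = -0.181385;  D = -0.110233+0.144046i
d^2_{0,1}: k∈[1..2] ⇒ +0.187582 -0.780554 = -0.592972;  D = -0.528571-0.268752i
d^2_{1,1}: k∈[0..1] ⇒ +0.037541 -0.468644 = -0.431103;  D = +0.122272-0.413399i
d^2_{2,1}: single k=0 term ⇒ -0.153160;  D = +0.152321+0.016016i
Y_2^{m'}(θ=1.665,φ=4.5772) and Σ D·Y over m':
  (-0.4273-0.4729i)·(-0.3689-0.1023i)  (-0.1102+0.1440i)·(+0.0098-0.0717i)  (-0.5286-0.2688i)·(-0.3070+0.0000i)  (+0.1223-0.4134i)·(-0.0098-0.0717i)  (+0.1523+0.0160i)·(-0.3689+0.1023i)
Y_2^1(R⁻¹ n̂) = +0.192157+0.314910i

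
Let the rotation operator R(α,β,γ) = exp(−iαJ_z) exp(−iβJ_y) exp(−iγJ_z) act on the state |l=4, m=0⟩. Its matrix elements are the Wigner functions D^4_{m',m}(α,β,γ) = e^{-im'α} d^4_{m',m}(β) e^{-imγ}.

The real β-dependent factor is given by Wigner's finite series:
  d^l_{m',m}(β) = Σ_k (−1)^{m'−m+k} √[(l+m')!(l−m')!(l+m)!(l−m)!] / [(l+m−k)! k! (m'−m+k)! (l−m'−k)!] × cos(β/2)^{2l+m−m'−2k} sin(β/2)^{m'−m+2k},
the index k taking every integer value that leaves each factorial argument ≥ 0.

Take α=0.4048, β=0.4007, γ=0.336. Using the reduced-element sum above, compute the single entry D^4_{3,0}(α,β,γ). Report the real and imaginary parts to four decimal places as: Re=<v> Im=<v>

D^4_{3,0}(0.4048,0.4007,0.336) = e^{-i·3·0.4048}·d^4_{3,0}(0.4007)·e^{-i·0·0.336}. Compute d first:
c=cos(0.4007/2)=0.979997, s=sin(0.4007/2)=0.199012; N=√[5040·1·24·24]=1703.830978
The bounds max(0,m−m')=0 and min(l+m,l−m')=1 give 2 terms
  k=0: (−1)^3·1703.8310/(144)·0.9800^5·0.1990^3 = -0.084300
  k=1: (−1)^4·1703.8310/(144)·0.9800^3·0.1990^5 = +0.003476
d^4_{3,0}(0.4007) = -0.084300 +0.003476 = -0.080824
Attach z-rotation phases: D = e^{-i(3)(0.4048)}·(-0.080824)·e^{-i(0)(0.336)} = -0.028199+0.075745i

Re=-0.0282 Im=0.0757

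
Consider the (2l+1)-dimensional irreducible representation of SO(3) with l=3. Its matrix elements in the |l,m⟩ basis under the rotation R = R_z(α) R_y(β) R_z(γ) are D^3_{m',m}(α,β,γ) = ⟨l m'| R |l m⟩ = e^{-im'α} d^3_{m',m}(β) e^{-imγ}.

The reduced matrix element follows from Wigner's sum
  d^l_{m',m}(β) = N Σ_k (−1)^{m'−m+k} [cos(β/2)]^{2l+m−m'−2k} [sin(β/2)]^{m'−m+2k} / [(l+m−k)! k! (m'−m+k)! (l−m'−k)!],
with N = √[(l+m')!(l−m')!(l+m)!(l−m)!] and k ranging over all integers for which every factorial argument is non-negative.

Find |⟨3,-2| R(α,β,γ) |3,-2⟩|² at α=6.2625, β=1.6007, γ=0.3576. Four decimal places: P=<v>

First d^3_{-2,-2}(β=1.6007), then the phase factors e^{-i(-2)α} and e^{-i(-2)γ}:
With c≡cos(β/2)=0.696456 and s≡sin(β/2)=0.717600, N=[1·120·1·120]^{1/2}=120.000000
Admissible k: 0..1 (factorial args all ≥0)
  k=0: (−1)^0·120.0000/(120)·0.6965^6·0.7176^0 = +0.114120
  k=1: (−1)^1·120.0000/(24)·0.6965^4·0.7176^2 = -0.605771
d^3_{-2,-2}(1.6007) = +0.114120 -0.605771 = -0.491651
|D^3_{-2,-2}|² = |d^3_{-2,-2}(β)|² = (-0.491651)² = 0.241721 (the z-rotation phases have unit modulus)

P=0.2417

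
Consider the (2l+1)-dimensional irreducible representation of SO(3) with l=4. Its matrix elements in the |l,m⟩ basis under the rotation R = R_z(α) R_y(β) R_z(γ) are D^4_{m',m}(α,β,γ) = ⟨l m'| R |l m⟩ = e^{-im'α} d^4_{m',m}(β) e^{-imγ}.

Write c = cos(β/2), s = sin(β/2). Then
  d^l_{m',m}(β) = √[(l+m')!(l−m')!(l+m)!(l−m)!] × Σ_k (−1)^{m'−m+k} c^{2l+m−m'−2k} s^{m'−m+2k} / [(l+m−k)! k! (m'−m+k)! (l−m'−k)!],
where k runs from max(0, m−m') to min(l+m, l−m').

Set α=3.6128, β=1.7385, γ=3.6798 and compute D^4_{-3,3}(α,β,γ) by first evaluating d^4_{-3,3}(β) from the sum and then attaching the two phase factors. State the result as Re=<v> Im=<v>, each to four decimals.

Split into d^4_{-3,3}(β=1.7385) × two z-phases.
Half-angle: c=0.645400, s=0.763845. N=√(1·5040·5040·1)=5040.000000
k∈{6,7} keeps every argument non-negative
  k=6: (−1)^0·5040.0000/(720)·0.6454^2·0.7638^6 = +0.579145
  k=7: (−1)^1·5040.0000/(5040)·0.6454^0·0.7638^8 = -0.115889
d^4_{-3,3}(1.7385) = +0.579145 -0.115889 = +0.463256
D = (-0.156528-0.987674i)·(+0.463256)·(+0.043812+0.999040i) = +0.453929-0.092489i

Re=0.4539 Im=-0.0925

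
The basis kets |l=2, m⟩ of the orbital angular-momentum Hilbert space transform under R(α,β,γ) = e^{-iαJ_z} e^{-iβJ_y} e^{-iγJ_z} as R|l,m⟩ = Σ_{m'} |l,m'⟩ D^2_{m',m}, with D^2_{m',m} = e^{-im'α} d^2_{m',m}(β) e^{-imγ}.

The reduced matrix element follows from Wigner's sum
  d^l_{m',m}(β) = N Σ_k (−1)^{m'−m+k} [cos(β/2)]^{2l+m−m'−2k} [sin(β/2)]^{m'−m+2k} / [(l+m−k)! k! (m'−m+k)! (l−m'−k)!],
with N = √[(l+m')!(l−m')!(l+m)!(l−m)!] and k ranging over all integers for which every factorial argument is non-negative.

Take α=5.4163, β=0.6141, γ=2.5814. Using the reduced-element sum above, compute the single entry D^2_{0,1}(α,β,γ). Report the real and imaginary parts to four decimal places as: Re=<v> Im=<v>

First d^2_{0,1}(β=0.6141), then the phase factors e^{-i(0)α} and e^{-i(1)γ}:
Half-angle: c=0.953229, s=0.302248. N=√(2·2·6·1)=4.898979
k: max(0,(1)−(0))=1 … min(2+(1),2−(0))=2
  k=1: (−1)^0·4.8990/(2)·0.9532^3·0.3022^1 = +0.641256
  k=2: (−1)^1·4.8990/(2)·0.9532^1·0.3022^3 = -0.064471
d^2_{0,1}(0.6141) = +0.641256 -0.064471 = +0.576785
Phases: e^{-i·(0)·5.4163}=+1.000000+0.000000i, e^{-i·(1)·2.5814}=-0.847153-0.531349i ⇒ D=-0.488625-0.306474i

Re=-0.4886 Im=-0.3065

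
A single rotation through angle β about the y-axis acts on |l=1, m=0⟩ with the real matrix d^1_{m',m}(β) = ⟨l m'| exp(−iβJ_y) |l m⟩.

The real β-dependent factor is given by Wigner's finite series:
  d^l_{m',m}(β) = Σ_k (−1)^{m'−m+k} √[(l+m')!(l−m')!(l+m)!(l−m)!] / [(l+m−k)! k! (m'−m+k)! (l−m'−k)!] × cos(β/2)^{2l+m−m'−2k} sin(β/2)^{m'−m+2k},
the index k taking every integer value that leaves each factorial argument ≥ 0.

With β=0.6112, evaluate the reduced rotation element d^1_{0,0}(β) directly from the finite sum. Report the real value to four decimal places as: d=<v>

d=0.8190

d^1_{0,0}(β=0.6112) via Wigner's sum:
Half-angle: c=0.953667, s=0.300865. N=√(1·1·1·1)=1.000000
k∈{0,1} keeps every argument non-negative
  k=0: (−1)^0·1.0000/(1)·0.9537^2·0.3009^0 = +0.909480
  k=1: (−1)^1·1.0000/(1)·0.9537^0·0.3009^2 = -0.090520
d^1_{0,0}(0.6112) = +0.909480 -0.090520 = +0.818960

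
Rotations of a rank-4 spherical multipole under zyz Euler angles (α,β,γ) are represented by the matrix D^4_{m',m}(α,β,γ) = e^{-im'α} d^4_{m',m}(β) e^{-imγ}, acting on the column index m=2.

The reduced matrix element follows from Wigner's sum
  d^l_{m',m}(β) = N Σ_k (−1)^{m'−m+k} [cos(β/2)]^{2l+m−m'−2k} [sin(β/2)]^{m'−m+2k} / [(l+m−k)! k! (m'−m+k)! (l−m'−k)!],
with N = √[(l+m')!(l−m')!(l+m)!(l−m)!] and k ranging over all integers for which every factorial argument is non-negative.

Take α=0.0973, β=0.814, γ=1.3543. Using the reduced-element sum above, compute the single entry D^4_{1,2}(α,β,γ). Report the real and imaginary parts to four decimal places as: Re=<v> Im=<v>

Re=-0.1624 Im=-0.0567

D^4_{1,2}(0.0973,0.814,1.3543) = e^{-i·1·0.0973}·d^4_{1,2}(0.814)·e^{-i·2·1.3543}. Compute d first:
Half-angle: c=0.918313, s=0.395856. N=√(120·6·720·2)=1018.233765
k: max(0,(2)−(1))=1 … min(4+(2),4−(1))=3
  k=1: (−1)^0·1018.2338/(240)·0.9183^7·0.3959^1 = +0.924926
  k=2: (−1)^1·1018.2338/(48)·0.9183^5·0.3959^3 = -0.859352
  k=3: (−1)^2·1018.2338/(72)·0.9183^3·0.3959^5 = +0.106457
d^4_{1,2}(0.814) = +0.924926 -0.859352 +0.106457 = +0.172031
Attach z-rotation phases: D = e^{-i(1)(0.0973)}·(+0.172031)·e^{-i(2)(1.3543)} = -0.162429-0.056671i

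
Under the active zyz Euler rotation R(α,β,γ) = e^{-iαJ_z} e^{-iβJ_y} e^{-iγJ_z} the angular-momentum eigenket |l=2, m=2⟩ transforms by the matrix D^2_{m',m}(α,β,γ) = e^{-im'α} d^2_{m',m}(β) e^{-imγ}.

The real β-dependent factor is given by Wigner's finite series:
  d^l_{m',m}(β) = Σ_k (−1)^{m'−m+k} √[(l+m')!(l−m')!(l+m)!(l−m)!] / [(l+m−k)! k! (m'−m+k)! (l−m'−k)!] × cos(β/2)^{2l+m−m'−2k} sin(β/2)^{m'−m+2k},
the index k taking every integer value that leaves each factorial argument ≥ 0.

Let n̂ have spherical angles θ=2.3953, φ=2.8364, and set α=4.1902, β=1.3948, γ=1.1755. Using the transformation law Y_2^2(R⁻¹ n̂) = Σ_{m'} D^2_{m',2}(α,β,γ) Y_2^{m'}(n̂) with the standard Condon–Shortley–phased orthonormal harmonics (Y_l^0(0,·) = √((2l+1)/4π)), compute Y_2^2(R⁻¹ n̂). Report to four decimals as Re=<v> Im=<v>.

Re=-0.3053 Im=0.2365

Need the full column D^2_{m',2} for m'=−2..2 at α=4.1902, β=1.3948, γ=1.1755.
cos(β/2)=0.766515, sin(β/2)=0.642227
d^2_{-2,2}: single k=4 term ⇒ +0.170119;  D = +0.164670-0.042712i
d^2_{-1,2}: single k=3 term ⇒ +0.406084;  D = -0.107690+0.391544i
d^2_{0,2}: single k=2 term ⇒ +0.593599;  D = -0.417552-0.421913i
d^2_{1,2}: single k=1 term ⇒ +0.578469;  D = +0.559320-0.147603i
d^2_{2,2}: single k=0 term ⇒ +0.345209;  D = -0.090138+0.333233i
Y_2^{m'}(θ=2.3953,φ=2.8364) and Σ D·Y over m':
  (+0.1647-0.0427i)·(+0.1459+0.1021i)  (-0.1077+0.3915i)·(+0.3673+0.1157i)  (-0.4176-0.4219i)·(+0.1947+0.0000i)  (+0.5593-0.1476i)·(-0.3673+0.1157i)  (-0.0901+0.3332i)·(+0.1459-0.1021i)
Y_2^2(R⁻¹ n̂) = -0.305258+0.236548i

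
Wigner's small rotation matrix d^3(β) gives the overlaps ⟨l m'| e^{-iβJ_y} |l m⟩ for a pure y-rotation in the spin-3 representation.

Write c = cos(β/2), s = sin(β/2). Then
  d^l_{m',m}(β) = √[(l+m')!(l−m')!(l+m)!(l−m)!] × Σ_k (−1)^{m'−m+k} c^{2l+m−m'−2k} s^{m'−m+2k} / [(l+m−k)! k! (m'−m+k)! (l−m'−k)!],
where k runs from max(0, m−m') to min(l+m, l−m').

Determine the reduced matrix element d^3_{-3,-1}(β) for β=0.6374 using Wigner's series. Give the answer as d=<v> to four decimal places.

d^3_{-3,-1}(β=0.6374) via Wigner's sum:
Half-angle: c=0.949644, s=0.313332. N=√(1·720·2·24)=185.903201
k: max(0,(-1)−(-3))=2 … min(3+(-1),3−(-3))=2
  k=2: (−1)^0·185.9032/(48)·0.9496^4·0.3133^2 = +0.309242
d^3_{-3,-1}(0.6374) = +0.309242

d=0.3092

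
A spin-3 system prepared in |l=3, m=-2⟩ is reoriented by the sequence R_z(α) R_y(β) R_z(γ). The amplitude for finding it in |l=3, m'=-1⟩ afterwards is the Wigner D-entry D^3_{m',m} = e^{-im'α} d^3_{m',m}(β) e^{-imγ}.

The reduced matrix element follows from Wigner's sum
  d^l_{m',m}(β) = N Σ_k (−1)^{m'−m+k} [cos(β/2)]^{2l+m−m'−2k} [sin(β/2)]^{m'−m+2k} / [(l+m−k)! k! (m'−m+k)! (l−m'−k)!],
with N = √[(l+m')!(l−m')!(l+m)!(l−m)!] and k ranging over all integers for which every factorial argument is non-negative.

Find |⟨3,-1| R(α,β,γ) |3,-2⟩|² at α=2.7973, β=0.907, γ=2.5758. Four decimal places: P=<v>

First d^3_{-1,-2}(β=0.907), then the phase factors e^{-i(-1)α} and e^{-i(-2)γ}:
c=cos(0.907/2)=0.898919, s=sin(0.907/2)=0.438114; N=√[2·24·1·120]=75.894664
k: max(0,(-2)−(-1))=0 … min(3+(-2),3−(-1))=1
  k=0: (−1)^1·75.8947/(24)·0.8989^5·0.4381^1 = -0.813188
  k=1: (−1)^2·75.8947/(12)·0.8989^3·0.4381^3 = +0.386327
d^3_{-1,-2}(0.907) = -0.813188 +0.386327 = -0.426861
|D^3_{-1,-2}|² = |d^3_{-1,-2}(β)|² = (-0.426861)² = 0.182210 (the z-rotation phases have unit modulus)

P=0.1822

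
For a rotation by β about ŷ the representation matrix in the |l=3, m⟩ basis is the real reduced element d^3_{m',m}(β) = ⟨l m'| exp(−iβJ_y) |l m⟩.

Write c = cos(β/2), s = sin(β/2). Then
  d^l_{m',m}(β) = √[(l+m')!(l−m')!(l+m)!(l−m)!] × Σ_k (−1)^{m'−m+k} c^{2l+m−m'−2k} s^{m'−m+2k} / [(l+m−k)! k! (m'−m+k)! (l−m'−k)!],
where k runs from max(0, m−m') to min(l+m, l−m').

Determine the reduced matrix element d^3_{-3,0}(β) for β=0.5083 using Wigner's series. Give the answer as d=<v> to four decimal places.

d^3_{-3,0}(β=0.5083) via Wigner's sum:
With c≡cos(β/2)=0.967877 and s≡sin(β/2)=0.251423, N=[1·720·6·6]^{1/2}=160.996894
The bounds max(0,m−m')=3 and min(l+m,l−m')=3 give 1 term
  k=3: (−1)^0·160.9969/(36)·0.9679^3·0.2514^3 = +0.064445
d^3_{-3,0}(0.5083) = +0.064445

d=0.0644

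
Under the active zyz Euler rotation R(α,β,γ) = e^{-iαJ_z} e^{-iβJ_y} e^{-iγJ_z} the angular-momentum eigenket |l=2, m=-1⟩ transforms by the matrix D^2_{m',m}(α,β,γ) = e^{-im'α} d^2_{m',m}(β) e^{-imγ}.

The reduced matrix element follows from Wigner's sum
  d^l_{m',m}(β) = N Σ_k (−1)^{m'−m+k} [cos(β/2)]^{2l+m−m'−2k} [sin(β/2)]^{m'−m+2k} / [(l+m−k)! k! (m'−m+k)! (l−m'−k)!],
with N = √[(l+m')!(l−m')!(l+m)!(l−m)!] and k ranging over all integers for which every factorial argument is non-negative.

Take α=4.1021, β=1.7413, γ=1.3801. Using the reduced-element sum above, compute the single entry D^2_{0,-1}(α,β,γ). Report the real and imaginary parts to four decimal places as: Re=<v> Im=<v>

Re=0.0388 Im=0.2011

D^2_{0,-1}(4.1021,1.7413,1.3801) = e^{-i·0·4.1021}·d^2_{0,-1}(1.7413)·e^{-i·-1·1.3801}. Compute d first:
With c≡cos(β/2)=0.644330 and s≡sin(β/2)=0.764748, N=[2·2·1·6]^{1/2}=4.898979
The bounds max(0,m−m')=0 and min(l+m,l−m')=1 give 2 terms
  k=0: (−1)^1·4.8990/(2)·0.6443^3·0.7647^1 = -0.501093
  k=1: (−1)^2·4.8990/(2)·0.6443^1·0.7647^3 = +0.705893
d^2_{0,-1}(1.7413) = -0.501093 +0.705893 = +0.204800
Attach z-rotation phases: D = e^{-i(0)(4.1021)}·(+0.204800)·e^{-i(-1)(1.3801)} = +0.038818+0.201087i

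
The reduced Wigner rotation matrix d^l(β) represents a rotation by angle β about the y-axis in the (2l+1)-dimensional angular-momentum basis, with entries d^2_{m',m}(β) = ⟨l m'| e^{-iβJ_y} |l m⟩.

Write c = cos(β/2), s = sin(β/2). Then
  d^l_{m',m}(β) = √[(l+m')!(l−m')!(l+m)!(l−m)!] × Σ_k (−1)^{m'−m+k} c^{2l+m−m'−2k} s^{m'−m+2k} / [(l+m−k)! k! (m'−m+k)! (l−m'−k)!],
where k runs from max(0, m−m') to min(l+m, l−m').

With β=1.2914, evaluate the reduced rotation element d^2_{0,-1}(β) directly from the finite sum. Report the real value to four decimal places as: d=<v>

d^2_{0,-1}(β=1.2914) via Wigner's sum:
Half-angle: c=0.798679, s=0.601758. N=√(2·2·1·6)=4.898979
Admissible k: 0..1 (factorial args all ≥0)
  k=0: (−1)^1·4.8990/(2)·0.7987^3·0.6018^1 = -0.750954
  k=1: (−1)^2·4.8990/(2)·0.7987^1·0.6018^3 = +0.426297
d^2_{0,-1}(1.2914) = -0.750954 +0.426297 = -0.324657

d=-0.3247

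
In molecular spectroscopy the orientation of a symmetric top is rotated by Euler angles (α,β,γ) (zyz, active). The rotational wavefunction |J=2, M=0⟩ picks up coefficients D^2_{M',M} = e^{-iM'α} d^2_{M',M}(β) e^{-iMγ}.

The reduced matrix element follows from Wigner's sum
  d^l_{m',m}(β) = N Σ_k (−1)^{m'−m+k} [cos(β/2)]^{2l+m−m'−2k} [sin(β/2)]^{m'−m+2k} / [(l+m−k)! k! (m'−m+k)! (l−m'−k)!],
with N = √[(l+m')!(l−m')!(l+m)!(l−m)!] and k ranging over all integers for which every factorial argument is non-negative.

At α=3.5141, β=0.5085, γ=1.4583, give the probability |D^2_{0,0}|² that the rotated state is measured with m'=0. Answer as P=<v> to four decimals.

P=0.4153

First d^2_{0,0}(β=0.5085), then the phase factors e^{-i(0)α} and e^{-i(0)γ}:
c=cos(0.5085/2)=0.967852, s=sin(0.5085/2)=0.251520; N=√[2·2·2·2]=4.000000
k: max(0,(0)−(0))=0 … min(2+(0),2−(0))=2
  k=0: (−1)^0·4.0000/(4)·0.9679^4·0.2515^0 = +0.877478
  k=1: (−1)^1·4.0000/(1)·0.9679^2·0.2515^2 = -0.237040
  k=2: (−1)^2·4.0000/(4)·0.9679^0·0.2515^4 = +0.004002
d^2_{0,0}(0.5085) = +0.877478 -0.237040 +0.004002 = +0.644440
|D^2_{0,0}|² = |d^2_{0,0}(β)|² = (+0.644440)² = 0.415303 (the z-rotation phases have unit modulus)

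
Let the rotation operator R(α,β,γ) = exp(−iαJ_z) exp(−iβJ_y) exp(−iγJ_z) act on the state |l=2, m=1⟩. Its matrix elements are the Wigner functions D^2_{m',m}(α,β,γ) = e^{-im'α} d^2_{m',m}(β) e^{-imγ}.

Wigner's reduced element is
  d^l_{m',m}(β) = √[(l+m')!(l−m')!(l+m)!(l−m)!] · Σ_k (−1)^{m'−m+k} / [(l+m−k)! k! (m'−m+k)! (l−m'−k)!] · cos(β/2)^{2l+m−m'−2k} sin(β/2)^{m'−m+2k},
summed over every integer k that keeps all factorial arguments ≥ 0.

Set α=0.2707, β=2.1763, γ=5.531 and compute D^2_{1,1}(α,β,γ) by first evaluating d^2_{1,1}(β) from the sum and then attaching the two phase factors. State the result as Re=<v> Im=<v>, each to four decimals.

D^2_{1,1}(0.2707,2.1763,5.531) = e^{-i·1·0.2707}·d^2_{1,1}(2.1763)·e^{-i·1·5.531}. Compute d first:
c=cos(2.1763/2)=0.464125, s=sin(2.1763/2)=0.885770; N=√[6·1·6·1]=6.000000
k∈{0,1} keeps every argument non-negative
  k=0: (−1)^0·6.0000/(6)·0.4641^4·0.8858^0 = +0.046402
  k=1: (−1)^1·6.0000/(2)·0.4641^2·0.8858^2 = -0.507029
d^2_{1,1}(2.1763) = +0.046402 -0.507029 = -0.460627
Phases: e^{-i·(1)·0.2707}=+0.963584-0.267406i, e^{-i·(1)·5.531}=+0.730198+0.683236i ⇒ D=-0.408257-0.213314i

Re=-0.4083 Im=-0.2133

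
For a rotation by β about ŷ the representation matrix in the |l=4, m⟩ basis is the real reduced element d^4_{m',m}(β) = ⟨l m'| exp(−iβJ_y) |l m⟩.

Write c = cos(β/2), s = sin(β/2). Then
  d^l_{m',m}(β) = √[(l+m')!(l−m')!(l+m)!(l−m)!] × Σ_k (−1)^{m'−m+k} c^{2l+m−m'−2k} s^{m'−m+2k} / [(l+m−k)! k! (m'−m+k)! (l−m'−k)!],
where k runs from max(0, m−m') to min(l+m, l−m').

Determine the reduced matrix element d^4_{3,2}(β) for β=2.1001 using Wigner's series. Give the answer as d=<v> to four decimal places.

d=0.1989

d^4_{3,2}(β=2.1001) via Wigner's sum:
c=cos(2.1001/2)=0.497528, s=sin(2.1001/2)=0.867448; N=√[5040·1·720·2]=2693.993318
Admissible k: 0..1 (factorial args all ≥0)
  k=0: (−1)^1·2693.9933/(720)·0.4975^7·0.8674^1 = -0.024492
  k=1: (−1)^2·2693.9933/(240)·0.4975^5·0.8674^3 = +0.223358
d^4_{3,2}(2.1001) = -0.024492 +0.223358 = +0.198866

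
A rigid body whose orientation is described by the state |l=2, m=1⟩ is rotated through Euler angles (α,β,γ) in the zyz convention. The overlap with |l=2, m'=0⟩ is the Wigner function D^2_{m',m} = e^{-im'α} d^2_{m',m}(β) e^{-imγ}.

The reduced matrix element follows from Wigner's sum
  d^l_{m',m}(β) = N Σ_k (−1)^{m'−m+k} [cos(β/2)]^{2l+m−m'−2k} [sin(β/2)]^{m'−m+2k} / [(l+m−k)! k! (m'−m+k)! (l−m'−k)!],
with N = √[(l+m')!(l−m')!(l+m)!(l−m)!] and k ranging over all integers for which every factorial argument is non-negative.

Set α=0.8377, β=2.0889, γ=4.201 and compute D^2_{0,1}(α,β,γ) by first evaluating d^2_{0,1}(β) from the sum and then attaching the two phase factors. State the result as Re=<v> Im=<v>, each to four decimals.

Re=0.2579 Im=-0.4595

First d^2_{0,1}(β=2.0889), then the phase factors e^{-i(0)α} and e^{-i(1)γ}:
c=cos(2.0889/2)=0.502378, s=sin(2.0889/2)=0.864648; N=√[2·2·6·1]=4.898979
Admissible k: 1..2 (factorial args all ≥0)
  k=1: (−1)^0·4.8990/(2)·0.5024^3·0.8646^1 = +0.268538
  k=2: (−1)^1·4.8990/(2)·0.5024^1·0.8646^3 = -0.795471
d^2_{0,1}(2.0889) = +0.268538 -0.795471 = -0.526933
D = (+1.000000+0.000000i)·(-0.526933)·(-0.489389+0.872066i) = +0.257875-0.459520i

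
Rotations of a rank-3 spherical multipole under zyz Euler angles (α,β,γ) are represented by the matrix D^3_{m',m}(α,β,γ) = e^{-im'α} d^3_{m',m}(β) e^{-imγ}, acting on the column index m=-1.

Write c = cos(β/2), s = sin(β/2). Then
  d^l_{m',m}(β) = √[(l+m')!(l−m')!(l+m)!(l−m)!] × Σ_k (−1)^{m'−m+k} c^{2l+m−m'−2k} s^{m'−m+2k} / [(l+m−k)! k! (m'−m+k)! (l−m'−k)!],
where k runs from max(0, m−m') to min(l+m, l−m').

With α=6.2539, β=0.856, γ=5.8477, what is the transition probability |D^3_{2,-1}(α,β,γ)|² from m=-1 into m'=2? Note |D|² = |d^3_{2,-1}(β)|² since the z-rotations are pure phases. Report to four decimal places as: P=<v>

P=0.0931

Split into d^3_{2,-1}(β=0.856) × two z-phases.
c=cos(0.856/2)=0.909798, s=sin(0.856/2)=0.415052; N=√[120·1·2·24]=75.894664
The bounds max(0,m−m')=0 and min(l+m,l−m')=1 give 2 terms
  k=0: (−1)^3·75.8947/(12)·0.9098^3·0.4151^3 = -0.340543
  k=1: (−1)^4·75.8947/(24)·0.9098^1·0.4151^5 = +0.035437
d^3_{2,-1}(0.856) = -0.340543 +0.035437 = -0.305106
|D^3_{2,-1}|² = |d^3_{2,-1}(β)|² = (-0.305106)² = 0.093090 (the z-rotation phases have unit modulus)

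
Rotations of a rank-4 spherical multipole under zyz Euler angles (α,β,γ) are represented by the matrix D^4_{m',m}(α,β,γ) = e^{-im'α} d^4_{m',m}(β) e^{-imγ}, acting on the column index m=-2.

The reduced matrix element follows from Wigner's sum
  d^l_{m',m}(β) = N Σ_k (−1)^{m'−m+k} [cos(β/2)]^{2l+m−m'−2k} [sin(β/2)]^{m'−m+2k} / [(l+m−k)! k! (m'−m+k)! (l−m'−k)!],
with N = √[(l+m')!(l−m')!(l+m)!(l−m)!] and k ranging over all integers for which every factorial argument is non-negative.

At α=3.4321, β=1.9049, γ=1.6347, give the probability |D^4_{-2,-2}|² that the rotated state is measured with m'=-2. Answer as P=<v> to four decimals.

P=0.2090

Split into d^4_{-2,-2}(β=1.9049) × two z-phases.
With c≡cos(β/2)=0.579688 and s≡sin(β/2)=0.814838, N=[2·720·2·720]^{1/2}=1440.000000
The bounds max(0,m−m')=0 and min(l+m,l−m')=2 give 3 terms
  k=0: (−1)^0·1440.0000/(1440)·0.5797^8·0.8148^0 = +0.012751
  k=1: (−1)^1·1440.0000/(120)·0.5797^6·0.8148^2 = -0.302337
  k=2: (−1)^2·1440.0000/(96)·0.5797^4·0.8148^4 = +0.746716
d^4_{-2,-2}(1.9049) = +0.012751 -0.302337 +0.746716 = +0.457130
|D^4_{-2,-2}|² = |d^4_{-2,-2}(β)|² = (+0.457130)² = 0.208968 (the z-rotation phases have unit modulus)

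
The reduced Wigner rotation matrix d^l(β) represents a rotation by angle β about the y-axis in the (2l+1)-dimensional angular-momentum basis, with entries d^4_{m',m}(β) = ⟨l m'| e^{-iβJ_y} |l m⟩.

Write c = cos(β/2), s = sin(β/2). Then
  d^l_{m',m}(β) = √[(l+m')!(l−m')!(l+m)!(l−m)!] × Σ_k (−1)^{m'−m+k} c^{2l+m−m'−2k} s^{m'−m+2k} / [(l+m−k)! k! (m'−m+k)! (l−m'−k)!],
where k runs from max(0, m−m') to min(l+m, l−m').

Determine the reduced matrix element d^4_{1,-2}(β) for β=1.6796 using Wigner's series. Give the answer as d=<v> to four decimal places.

d=0.3107

d^4_{1,-2}(β=1.6796) via Wigner's sum:
Half-angle: c=0.667612, s=0.744510. N=√(120·6·2·720)=1018.233765
k: max(0,(-2)−(1))=0 … min(4+(-2),4−(1))=2
  k=0: (−1)^3·1018.2338/(72)·0.6676^5·0.7445^3 = -0.774009
  k=1: (−1)^4·1018.2338/(48)·0.6676^3·0.7445^5 = +1.443875
  k=2: (−1)^5·1018.2338/(240)·0.6676^1·0.7445^7 = -0.359131
d^4_{1,-2}(1.6796) = -0.774009 +1.443875 -0.359131 = +0.310736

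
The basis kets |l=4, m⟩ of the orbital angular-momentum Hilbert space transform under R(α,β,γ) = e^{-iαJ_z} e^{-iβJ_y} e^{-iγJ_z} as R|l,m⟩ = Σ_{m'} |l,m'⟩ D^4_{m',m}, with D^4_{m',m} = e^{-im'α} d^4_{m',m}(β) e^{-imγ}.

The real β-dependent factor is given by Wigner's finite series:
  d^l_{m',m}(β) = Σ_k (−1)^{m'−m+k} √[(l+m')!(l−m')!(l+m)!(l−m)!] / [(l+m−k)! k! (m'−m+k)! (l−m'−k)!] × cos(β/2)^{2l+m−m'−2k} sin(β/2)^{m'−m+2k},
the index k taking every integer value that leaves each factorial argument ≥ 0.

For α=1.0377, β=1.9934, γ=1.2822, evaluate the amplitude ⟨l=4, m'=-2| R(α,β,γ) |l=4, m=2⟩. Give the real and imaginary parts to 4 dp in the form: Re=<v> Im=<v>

Split into d^4_{-2,2}(β=1.9934) × two z-phases.
Half-angle: c=0.543076, s=0.839683. N=√(2·720·720·2)=1440.000000
Admissible k: 4..6 (factorial args all ≥0)
  k=4: (−1)^0·1440.0000/(96)·0.5431^4·0.8397^4 = +0.648629
  k=5: (−1)^1·1440.0000/(120)·0.5431^2·0.8397^6 = -1.240498
  k=6: (−1)^2·1440.0000/(1440)·0.5431^0·0.8397^8 = +0.247129
d^4_{-2,2}(1.9934) = +0.648629 -1.240498 +0.247129 = -0.344740
Phases: e^{-i·(-2)·1.0377}=-0.483461+0.875366i, e^{-i·(2)·1.2822}=-0.837998-0.545674i ⇒ D=-0.304337+0.161939i

Re=-0.3043 Im=0.1619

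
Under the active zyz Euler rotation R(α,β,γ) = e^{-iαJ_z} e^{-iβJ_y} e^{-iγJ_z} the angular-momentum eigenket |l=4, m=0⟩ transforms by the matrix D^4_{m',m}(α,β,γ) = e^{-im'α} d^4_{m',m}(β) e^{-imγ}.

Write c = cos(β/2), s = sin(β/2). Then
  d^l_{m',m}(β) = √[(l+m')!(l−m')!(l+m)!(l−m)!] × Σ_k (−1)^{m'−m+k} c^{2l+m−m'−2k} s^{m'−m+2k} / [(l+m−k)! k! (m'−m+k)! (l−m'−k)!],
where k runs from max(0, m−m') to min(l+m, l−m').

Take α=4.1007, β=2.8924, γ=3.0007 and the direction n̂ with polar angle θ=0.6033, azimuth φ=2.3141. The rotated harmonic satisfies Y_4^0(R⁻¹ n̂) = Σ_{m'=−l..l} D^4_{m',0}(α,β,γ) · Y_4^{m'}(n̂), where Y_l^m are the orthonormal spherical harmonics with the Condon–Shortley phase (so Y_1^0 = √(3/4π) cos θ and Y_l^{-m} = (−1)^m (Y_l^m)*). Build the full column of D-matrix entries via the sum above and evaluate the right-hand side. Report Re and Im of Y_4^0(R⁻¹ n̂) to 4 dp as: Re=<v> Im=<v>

Re=-0.1181 Im=0.0000

Need the full column D^4_{m',0} for m'=−4..4 at α=4.1007, β=2.8924, γ=3.0007.
cos(β/2)=0.124274, sin(β/2)=0.992248
d^4_{-4,0}: single k=4 term ⇒ +0.001934;  D = -0.001486-0.001239i
d^4_{-3,0}: k∈[3..4] ⇒ +0.000343 -0.021843 = -0.021500;  D = -0.020754+0.005616i
d^4_{-2,0}: k∈[2..4] ⇒ +0.000034 -0.005849 +0.139831 = +0.134017;  D = -0.045629+0.126010i
d^4_{-1,0}: k∈[1..4] ⇒ +0.000002 -0.000777 +0.049535 -0.526305 = -0.477545;  D = +0.274231+0.390956i
d^4_{0,0}: k∈[0..4] ⇒ +0.000000 -0.000058 +0.008324 -0.235832 +0.939640 = +0.712073;  D = +0.712073+0.000000i
d^4_{1,0}: k∈[0..3] ⇒ -0.000002 +0.000777 -0.049535 +0.526305 = +0.477545;  D = -0.274231+0.390956i
d^4_{2,0}: k∈[0..2] ⇒ +0.000034 -0.005849 +0.139831 = +0.134017;  D = -0.045629-0.126010i
d^4_{3,0}: k∈[0..1] ⇒ -0.000343 +0.021843 = +0.021500;  D = +0.020754+0.005616i
d^4_{4,0}: single k=0 term ⇒ +0.001934;  D = -0.001486+0.001239i
Y_4^{m'}(θ=0.6033,φ=2.3141) and Σ D·Y over m':
  (-0.0015-0.0012i)·(-0.0452-0.0077i)  (-0.0208+0.0056i)·(+0.1488-0.1153i)  (-0.0456+0.1260i)·(-0.0339+0.4020i)  (+0.2742+0.3910i)·(-0.2613-0.2842i)  (+0.7121+0.0000i)·(-0.1322+0.0000i)  (-0.2742+0.3910i)·(+0.2613-0.2842i)  (-0.0456-0.1260i)·(-0.0339-0.4020i)  (+0.0208+0.0056i)·(-0.1488-0.1153i)  (-0.0015+0.0012i)·(-0.0452+0.0077i)
Y_4^0(R⁻¹ n̂) = -0.118140+0.000000i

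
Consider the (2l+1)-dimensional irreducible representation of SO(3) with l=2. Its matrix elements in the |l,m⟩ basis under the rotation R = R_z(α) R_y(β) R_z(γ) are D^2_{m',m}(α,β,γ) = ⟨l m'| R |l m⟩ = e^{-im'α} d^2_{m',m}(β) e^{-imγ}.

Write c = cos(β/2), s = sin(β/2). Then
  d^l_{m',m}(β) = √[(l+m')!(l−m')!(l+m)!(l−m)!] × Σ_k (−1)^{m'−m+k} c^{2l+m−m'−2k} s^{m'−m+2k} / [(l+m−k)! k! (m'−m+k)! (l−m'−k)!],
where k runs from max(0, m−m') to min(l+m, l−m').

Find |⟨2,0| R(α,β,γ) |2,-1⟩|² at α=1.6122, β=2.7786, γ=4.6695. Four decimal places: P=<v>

P=0.1653

Split into d^2_{0,-1}(β=2.7786) × two z-phases.
Half-angle: c=0.180502, s=0.983575. N=√(2·2·1·6)=4.898979
The bounds max(0,m−m')=0 and min(l+m,l−m')=1 give 2 terms
  k=0: (−1)^1·4.8990/(2)·0.1805^3·0.9836^1 = -0.014169
  k=1: (−1)^2·4.8990/(2)·0.1805^1·0.9836^3 = +0.420706
d^2_{0,-1}(2.7786) = -0.014169 +0.420706 = +0.406537
|D^2_{0,-1}|² = |d^2_{0,-1}(β)|² = (+0.406537)² = 0.165273 (the z-rotation phases have unit modulus)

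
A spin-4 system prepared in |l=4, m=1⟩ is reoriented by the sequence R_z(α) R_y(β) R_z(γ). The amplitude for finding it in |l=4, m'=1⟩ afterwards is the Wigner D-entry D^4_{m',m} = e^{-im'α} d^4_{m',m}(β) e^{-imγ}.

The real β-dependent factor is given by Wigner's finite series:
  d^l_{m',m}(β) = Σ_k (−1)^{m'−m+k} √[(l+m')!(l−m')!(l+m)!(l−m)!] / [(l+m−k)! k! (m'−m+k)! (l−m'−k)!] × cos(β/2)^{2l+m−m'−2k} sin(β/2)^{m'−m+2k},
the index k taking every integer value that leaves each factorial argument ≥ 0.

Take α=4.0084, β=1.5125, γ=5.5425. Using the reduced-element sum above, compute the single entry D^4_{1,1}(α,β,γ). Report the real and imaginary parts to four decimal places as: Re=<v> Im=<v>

D^4_{1,1}(4.0084,1.5125,5.5425) = e^{-i·1·4.0084}·d^4_{1,1}(1.5125)·e^{-i·1·5.5425}. Compute d first:
Half-angle: c=0.727414, s=0.686198. N=√(120·6·120·6)=720.000000
The bounds max(0,m−m')=0 and min(l+m,l−m')=3 give 4 terms
  k=0: (−1)^0·720.0000/(720)·0.7274^8·0.6862^0 = +0.078389
  k=1: (−1)^1·720.0000/(48)·0.7274^6·0.6862^2 = -1.046362
  k=2: (−1)^2·720.0000/(24)·0.7274^4·0.6862^4 = +1.862292
  k=3: (−1)^3·720.0000/(72)·0.7274^2·0.6862^6 = -0.552411
d^4_{1,1}(1.5125) = +0.078389 -1.046362 +1.862292 -0.552411 = +0.341908
Attach z-rotation phases: D = e^{-i(1)(4.0084)}·(+0.341908)·e^{-i(1)(5.5425)} = -0.339192+0.043008i

Re=-0.3392 Im=0.0430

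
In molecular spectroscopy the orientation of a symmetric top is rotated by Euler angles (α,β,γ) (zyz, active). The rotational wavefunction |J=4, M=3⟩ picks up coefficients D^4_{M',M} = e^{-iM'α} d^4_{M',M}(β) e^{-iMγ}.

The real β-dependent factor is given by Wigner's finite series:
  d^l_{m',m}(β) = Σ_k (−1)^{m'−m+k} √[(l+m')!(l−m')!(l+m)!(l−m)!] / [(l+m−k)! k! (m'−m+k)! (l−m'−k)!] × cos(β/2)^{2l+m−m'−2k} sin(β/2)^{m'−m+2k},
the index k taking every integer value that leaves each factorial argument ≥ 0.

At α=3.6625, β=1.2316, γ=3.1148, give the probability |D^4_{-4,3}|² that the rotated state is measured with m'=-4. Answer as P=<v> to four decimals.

P=0.0025

Split into d^4_{-4,3}(β=1.2316) × two z-phases.
c=cos(1.2316/2)=0.816312, s=sin(1.2316/2)=0.577612; N=√[1·40320·5040·1]=14255.272709
Admissible k: 7..7 (factorial args all ≥0)
  k=7: (−1)^0·14255.2727/(5040)·0.8163^1·0.5776^7 = +0.049528
d^4_{-4,3}(1.2316) = +0.049528
|D^4_{-4,3}|² = |d^4_{-4,3}(β)|² = (+0.049528)² = 0.002453 (the z-rotation phases have unit modulus)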